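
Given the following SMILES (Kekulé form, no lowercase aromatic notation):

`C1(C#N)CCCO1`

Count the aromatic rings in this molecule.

The SMILES encodes a five-membered saturated ring of four carbons and one oxygen.
The 5-membered ring with one oxygen has only sp³ atoms, so it is not fully conjugated — not aromatic (tetrahydrofuran).

0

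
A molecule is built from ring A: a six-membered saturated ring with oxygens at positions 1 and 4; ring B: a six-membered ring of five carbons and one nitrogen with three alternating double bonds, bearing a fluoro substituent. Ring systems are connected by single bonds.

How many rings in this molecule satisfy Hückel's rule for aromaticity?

Ring A has only sp³ atoms, so it is not fully conjugated — not aromatic (1,4-dioxane).
Ring B has a continuous p-orbital overlap around the ring; 3 ring double bonds give 6 π electrons. 6 = 4(1)+2, so ring B is aromatic (pyridine).
Aromatic: B. Total: 1.

1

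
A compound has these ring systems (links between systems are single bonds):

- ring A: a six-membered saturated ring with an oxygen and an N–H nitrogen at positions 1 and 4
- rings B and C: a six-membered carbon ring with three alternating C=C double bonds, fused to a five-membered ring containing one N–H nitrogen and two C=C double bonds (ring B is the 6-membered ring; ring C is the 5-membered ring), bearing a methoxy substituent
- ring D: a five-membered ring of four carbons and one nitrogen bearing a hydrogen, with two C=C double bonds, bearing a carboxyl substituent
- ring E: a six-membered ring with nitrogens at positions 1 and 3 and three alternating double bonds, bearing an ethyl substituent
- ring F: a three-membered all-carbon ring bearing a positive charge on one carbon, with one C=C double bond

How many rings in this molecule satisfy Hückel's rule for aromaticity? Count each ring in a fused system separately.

5

Ring A has only sp³ atoms, so it is not fully conjugated — not aromatic (morpholine).
Rings B and C form a fused bicyclic system (with one N–H) with 9 sp² atoms and 10 π electrons from ring double bonds plus a heteroatom lone pair. 10 = 4(2)+2, so the system is aromatic and both rings count as aromatic (indole).
Ring D is planar and fully conjugated; 2 ring double bonds (4 π electrons) plus a heteroatom lone pair (2) give 6 π electrons. 6 = 4(1)+2, so ring D is aromatic (pyrrole).
Ring E is planar and fully conjugated; 3 ring double bonds give 6 π electrons. Since 6 = 4n+2 (n=1), ring E is aromatic (pyrimidine).
Ring F is planar and fully conjugated; 1 ring double bond (2 π electrons) plus the carbocation's empty p orbital (0, but keeps the ring conjugated) give 2 π electrons. That satisfies 4n+2 with n=0, so ring F is aromatic (cyclopropenyl cation).
Aromatic: B, C, D, E, F. Total: 5.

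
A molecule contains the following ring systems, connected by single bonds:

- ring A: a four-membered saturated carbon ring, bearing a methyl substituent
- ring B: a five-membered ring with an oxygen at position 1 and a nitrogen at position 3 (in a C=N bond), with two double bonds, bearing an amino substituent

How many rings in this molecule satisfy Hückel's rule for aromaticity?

Ring A has only sp³ atoms, so it is not fully conjugated — not aromatic (cyclobutane).
Ring B is planar and fully conjugated; 2 ring double bonds (4 π electrons) plus a heteroatom lone pair (2) give 6 π electrons. Since 6 = 4n+2 (n=1), ring B is aromatic (oxazole).
Aromatic: B. Total: 1.

1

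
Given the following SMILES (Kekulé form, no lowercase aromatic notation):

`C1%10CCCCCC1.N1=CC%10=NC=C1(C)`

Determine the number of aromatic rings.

1

The SMILES encodes a seven-membered saturated carbon ring; a six-membered ring with nitrogens at positions 1 and 4 and three alternating double bonds.
The 7-membered ring has only sp³ atoms, so it is not fully conjugated — not aromatic (cycloheptane).
The 6-membered ring with two nitrogens (1,4) has a continuous p-orbital overlap around the ring; 3 ring double bonds give 6 π electrons. 6 = 4(1)+2, so it is aromatic (pyrazine).
1 of the 2 rings is aromatic. Total: 1.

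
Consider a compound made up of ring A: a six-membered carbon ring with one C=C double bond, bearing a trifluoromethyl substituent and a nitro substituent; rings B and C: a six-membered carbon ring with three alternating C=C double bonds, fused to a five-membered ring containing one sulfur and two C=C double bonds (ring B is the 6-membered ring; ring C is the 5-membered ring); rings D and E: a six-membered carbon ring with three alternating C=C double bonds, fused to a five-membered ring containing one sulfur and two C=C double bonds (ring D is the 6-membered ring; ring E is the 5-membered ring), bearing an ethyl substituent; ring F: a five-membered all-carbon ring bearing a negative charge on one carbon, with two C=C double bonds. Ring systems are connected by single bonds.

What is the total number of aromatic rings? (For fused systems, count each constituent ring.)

Ring A has four sp³ carbons, so it is not fully conjugated — not aromatic (cyclohexene).
Rings B and C form a fused bicyclic system (with one sulfur) with 9 sp² atoms and 10 π electrons from ring double bonds plus a heteroatom lone pair. 10 = 4(2)+2, so the system is aromatic and both rings count as aromatic (benzothiophene).
Rings D and E form a fused bicyclic system (with one sulfur) with 9 sp² atoms and 10 π electrons from ring double bonds plus a heteroatom lone pair. 10 = 4(2)+2, so the system is aromatic and both rings count as aromatic (benzothiophene).
Ring F is fully conjugated (every ring atom contributes a p orbital); 2 ring double bonds (4 π electrons) plus the carbanion lone pair (2) give 6 π electrons. 6 = 4(1)+2, so ring F is aromatic (cyclopentadienyl anion).
Aromatic: B, C, D, E, F. Total: 5.

5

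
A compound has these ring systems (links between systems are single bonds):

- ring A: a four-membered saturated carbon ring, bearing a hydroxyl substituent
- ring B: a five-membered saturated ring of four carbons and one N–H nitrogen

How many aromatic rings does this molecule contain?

0

Ring A has only sp³ atoms, so it is not fully conjugated — not aromatic (cyclobutane).
Ring B has only sp³ atoms, so it is not fully conjugated — not aromatic (pyrrolidine).
No ring is aromatic. Total: 0.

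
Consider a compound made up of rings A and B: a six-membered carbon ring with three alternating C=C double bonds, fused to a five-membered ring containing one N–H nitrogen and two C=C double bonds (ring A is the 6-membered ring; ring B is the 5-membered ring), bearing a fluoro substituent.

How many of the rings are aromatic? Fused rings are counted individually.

2

Rings A and B form a fused bicyclic system (with one N–H) with 9 sp² atoms and 10 π electrons from ring double bonds plus a heteroatom lone pair. 10 = 4(2)+2, so the system is aromatic and both rings count as aromatic (indole).
Aromatic: A, B. Total: 2.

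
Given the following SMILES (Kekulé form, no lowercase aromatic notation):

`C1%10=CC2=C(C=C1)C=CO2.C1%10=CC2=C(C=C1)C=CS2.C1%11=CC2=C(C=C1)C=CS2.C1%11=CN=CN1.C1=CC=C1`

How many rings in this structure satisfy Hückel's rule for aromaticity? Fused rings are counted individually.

The SMILES encodes a six-membered carbon ring with three alternating C=C double bonds, fused to a five-membered ring containing one oxygen and two C=C double bonds; a six-membered carbon ring with three alternating C=C double bonds, fused to a five-membered ring containing one sulfur and two C=C double bonds; a six-membered carbon ring with three alternating C=C double bonds, fused to a five-membered ring containing one sulfur and two C=C double bonds; a five-membered ring with nitrogens at positions 1 and 3 (one bearing H, one in a C=N bond) and two double bonds; a four-membered carbon ring with two alternating C=C double bonds.
The fused 6/5-membered bicyclic (with one oxygen) is a single π system with 9 sp² atoms and 10 π electrons from ring double bonds plus a heteroatom lone pair. 10 = 4(2)+2, so the system is aromatic and both rings count as aromatic (benzofuran).
The fused 6/5-membered bicyclic (with one sulfur) is a single π system with 9 sp² atoms and 10 π electrons from ring double bonds plus a heteroatom lone pair. 10 = 4(2)+2, so the system is aromatic and both rings count as aromatic (benzothiophene).
The fused 6/5-membered bicyclic (with one sulfur) is a single π system with 9 sp² atoms and 10 π electrons from ring double bonds plus a heteroatom lone pair. 10 = 4(2)+2, so the system is aromatic and both rings count as aromatic (benzothiophene).
The 5-membered ring with two nitrogens (one N–H, one =N–) is fully conjugated (every ring atom contributes a p orbital); 2 ring double bonds (4 π electrons) plus a heteroatom lone pair (2) give 6 π electrons. 6 = 4(1)+2, so it is aromatic (imidazole).
The 4-membered ring has only sp² ring atoms; a planar conformation would have a fully conjugated π system of 4 electrons. But 4 = 4(1), which is 4n not 4n+2, so it is not aromatic (cyclobutadiene) — cyclobutadiene is antiaromatic and distorts to a rectangle.
7 of the 8 rings are aromatic. Total: 7.

7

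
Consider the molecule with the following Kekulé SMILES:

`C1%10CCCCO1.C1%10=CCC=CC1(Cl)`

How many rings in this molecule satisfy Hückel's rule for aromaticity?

0

The SMILES encodes a six-membered saturated ring of five carbons and one oxygen; a six-membered carbon ring with two isolated C=C double bonds and two sp³ carbons.
The 6-membered ring with one oxygen has only sp³ atoms, so it is not fully conjugated — not aromatic (tetrahydropyran).
The 6-membered ring has two sp³ carbons, so it is not fully conjugated — not aromatic (1,4-cyclohexadiene).
None of the rings are aromatic. Total: 0.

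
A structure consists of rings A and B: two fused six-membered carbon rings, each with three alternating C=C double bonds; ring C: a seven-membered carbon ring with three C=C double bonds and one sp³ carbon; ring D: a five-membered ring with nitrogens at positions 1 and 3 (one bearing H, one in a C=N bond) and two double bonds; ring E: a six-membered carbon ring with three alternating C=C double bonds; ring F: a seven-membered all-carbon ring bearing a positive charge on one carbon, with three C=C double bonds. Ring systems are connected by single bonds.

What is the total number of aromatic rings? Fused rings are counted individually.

5

Rings A and B form a fused bicyclic system with 10 sp² atoms and 10 π electrons from ring double bonds. 10 = 4(2)+2, so the system is aromatic and both rings count as aromatic (naphthalene).
Ring C has one sp³ carbon, so it is not fully conjugated — not aromatic (cycloheptatriene).
Ring D has a continuous p-orbital overlap around the ring; 2 ring double bonds (4 π electrons) plus a heteroatom lone pair (2) give 6 π electrons. Since 6 = 4n+2 (n=1), ring D is aromatic (imidazole).
Ring E is fully conjugated (every ring atom contributes a p orbital); 3 ring double bonds give 6 π electrons. 6 = 4(1)+2, so ring E is aromatic (benzene).
Ring F has a continuous p-orbital overlap around the ring; 3 ring double bonds (6 π electrons) plus the carbocation's empty p orbital (0, but keeps the ring conjugated) give 6 π electrons. That satisfies 4n+2 with n=1, so ring F is aromatic (tropylium cation).
Aromatic: A, B, D, E, F. Total: 5.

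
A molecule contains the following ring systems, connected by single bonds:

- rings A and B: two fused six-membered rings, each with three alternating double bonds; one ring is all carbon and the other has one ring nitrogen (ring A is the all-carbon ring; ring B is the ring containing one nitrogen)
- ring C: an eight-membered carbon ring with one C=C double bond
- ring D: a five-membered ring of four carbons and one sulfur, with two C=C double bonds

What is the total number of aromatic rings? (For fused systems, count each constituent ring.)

3

Rings A and B form a fused bicyclic system (with one nitrogen) with 10 sp² atoms and 10 π electrons from ring double bonds. 10 = 4(2)+2, so the system is aromatic and both rings count as aromatic (quinoline).
Ring C has six sp³ carbons, so it is not fully conjugated — not aromatic (cyclooctene).
Ring D has a continuous p-orbital overlap around the ring; 2 ring double bonds (4 π electrons) plus a heteroatom lone pair (2) give 6 π electrons. That satisfies 4n+2 with n=1, so ring D is aromatic (thiophene).
Aromatic: A, B, D. Total: 3.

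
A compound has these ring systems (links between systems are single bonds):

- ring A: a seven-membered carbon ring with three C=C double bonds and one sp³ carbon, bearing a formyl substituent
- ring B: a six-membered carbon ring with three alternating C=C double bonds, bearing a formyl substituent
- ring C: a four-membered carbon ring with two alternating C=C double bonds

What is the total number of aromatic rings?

Ring A has one sp³ carbon, so it is not fully conjugated — not aromatic (cycloheptatriene).
Ring B is fully conjugated (every ring atom contributes a p orbital); 3 ring double bonds give 6 π electrons. Since 6 = 4n+2 (n=1), ring B is aromatic (benzene).
Ring C has only sp² ring atoms; a planar conformation would have a fully conjugated π system of 4 electrons. But 4 = 4(1), which is 4n not 4n+2, so ring C is not aromatic (cyclobutadiene) — cyclobutadiene is antiaromatic and distorts to a rectangle.
Aromatic: B. Total: 1.

1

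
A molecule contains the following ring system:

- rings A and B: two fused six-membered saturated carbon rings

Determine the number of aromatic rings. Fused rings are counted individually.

0

Ring A has only sp³ atoms, so it is not fully conjugated — not aromatic (cyclohexane ring).
Ring B has only sp³ atoms, so it is not fully conjugated — not aromatic (cyclohexane ring).
No ring is aromatic. Total: 0.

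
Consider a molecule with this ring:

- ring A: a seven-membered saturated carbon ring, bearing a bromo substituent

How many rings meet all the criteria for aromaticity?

Ring A has only sp³ atoms, so it is not fully conjugated — not aromatic (cycloheptane).

0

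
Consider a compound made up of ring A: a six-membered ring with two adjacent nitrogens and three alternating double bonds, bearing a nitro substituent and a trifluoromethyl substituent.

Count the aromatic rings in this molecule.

Ring A has a continuous p-orbital overlap around the ring; 3 ring double bonds give 6 π electrons. That satisfies 4n+2 with n=1, so ring A is aromatic (pyridazine).

1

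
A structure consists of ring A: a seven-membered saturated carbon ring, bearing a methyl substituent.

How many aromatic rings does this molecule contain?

0

Ring A has only sp³ atoms, so it is not fully conjugated — not aromatic (cycloheptane).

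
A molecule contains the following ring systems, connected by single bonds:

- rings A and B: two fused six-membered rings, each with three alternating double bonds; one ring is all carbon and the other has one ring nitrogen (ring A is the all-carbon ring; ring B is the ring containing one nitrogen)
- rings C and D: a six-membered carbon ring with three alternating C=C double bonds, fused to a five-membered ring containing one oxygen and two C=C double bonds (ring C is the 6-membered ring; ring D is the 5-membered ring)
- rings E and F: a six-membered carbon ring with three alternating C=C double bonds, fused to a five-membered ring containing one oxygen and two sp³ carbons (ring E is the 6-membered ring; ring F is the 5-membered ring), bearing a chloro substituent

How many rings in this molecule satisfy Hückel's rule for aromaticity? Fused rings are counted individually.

5

Rings A and B form a fused bicyclic system (with one nitrogen) with 10 sp² atoms and 10 π electrons from ring double bonds. 10 = 4(2)+2, so the system is aromatic and both rings count as aromatic (quinoline).
Rings C and D form a fused bicyclic system (with one oxygen) with 9 sp² atoms and 10 π electrons from ring double bonds plus a heteroatom lone pair. 10 = 4(2)+2, so the system is aromatic and both rings count as aromatic (benzofuran).
Ring E is fully conjugated (every ring atom contributes a p orbital); 3 ring double bonds give 6 π electrons. That satisfies 4n+2 with n=1, so ring E is aromatic (benzene ring).
Ring F has two sp³ carbons, so it is not fully conjugated — not aromatic (oxolane ring).
Aromatic: A, B, C, D, E. Total: 5.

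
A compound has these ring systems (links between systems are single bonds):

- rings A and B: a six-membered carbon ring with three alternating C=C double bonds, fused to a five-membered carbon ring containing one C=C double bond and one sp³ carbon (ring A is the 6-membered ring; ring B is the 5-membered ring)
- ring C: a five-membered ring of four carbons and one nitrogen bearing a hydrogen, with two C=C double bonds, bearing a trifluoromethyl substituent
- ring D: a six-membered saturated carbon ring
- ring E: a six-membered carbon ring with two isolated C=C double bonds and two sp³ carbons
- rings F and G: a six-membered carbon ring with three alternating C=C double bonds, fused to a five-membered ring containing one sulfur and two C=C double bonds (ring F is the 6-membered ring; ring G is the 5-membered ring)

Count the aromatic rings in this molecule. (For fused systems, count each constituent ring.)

Ring A has a continuous p-orbital overlap around the ring; 3 ring double bonds give 6 π electrons. Since 6 = 4n+2 (n=1), ring A is aromatic (benzene ring).
Ring B has one sp³ carbon, so it is not fully conjugated — not aromatic (cyclopentene ring).
Ring C has a continuous p-orbital overlap around the ring; 2 ring double bonds (4 π electrons) plus a heteroatom lone pair (2) give 6 π electrons. Since 6 = 4n+2 (n=1), ring C is aromatic (pyrrole).
Ring D has only sp³ atoms, so it is not fully conjugated — not aromatic (cyclohexane).
Ring E has two sp³ carbons, so it is not fully conjugated — not aromatic (1,4-cyclohexadiene).
Rings F and G form a fused bicyclic system (with one sulfur) with 9 sp² atoms and 10 π electrons from ring double bonds plus a heteroatom lone pair. 10 = 4(2)+2, so the system is aromatic and both rings count as aromatic (benzothiophene).
Aromatic: A, C, F, G. Total: 4.

4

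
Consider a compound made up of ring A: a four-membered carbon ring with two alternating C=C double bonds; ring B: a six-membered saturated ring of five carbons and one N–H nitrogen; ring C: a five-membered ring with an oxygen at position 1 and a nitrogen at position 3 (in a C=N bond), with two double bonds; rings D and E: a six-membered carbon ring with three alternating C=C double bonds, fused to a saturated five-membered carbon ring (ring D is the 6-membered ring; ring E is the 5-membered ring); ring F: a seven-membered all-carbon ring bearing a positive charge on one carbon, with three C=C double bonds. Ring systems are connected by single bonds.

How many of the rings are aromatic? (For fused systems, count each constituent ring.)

3

Ring A has only sp² ring atoms; a planar conformation would have a fully conjugated π system of 4 electrons. But 4 = 4(1), which is 4n not 4n+2, so ring A is not aromatic (cyclobutadiene) — cyclobutadiene is antiaromatic and distorts to a rectangle.
Ring B has only sp³ atoms, so it is not fully conjugated — not aromatic (piperidine).
Ring C is fully conjugated (every ring atom contributes a p orbital); 2 ring double bonds (4 π electrons) plus a heteroatom lone pair (2) give 6 π electrons. 6 = 4(1)+2, so ring C is aromatic (oxazole).
Ring D is planar and fully conjugated; 3 ring double bonds give 6 π electrons. That satisfies 4n+2 with n=1, so ring D is aromatic (benzene ring).
Ring E has three sp³ carbons, so it is not fully conjugated — not aromatic (cyclopentane ring).
Ring F is planar and fully conjugated; 3 ring double bonds (6 π electrons) plus the carbocation's empty p orbital (0, but keeps the ring conjugated) give 6 π electrons. Since 6 = 4n+2 (n=1), ring F is aromatic (tropylium cation).
Aromatic: C, D, F. Total: 3.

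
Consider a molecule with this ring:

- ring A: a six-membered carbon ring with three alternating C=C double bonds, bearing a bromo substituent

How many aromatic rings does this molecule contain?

1

Ring A is fully conjugated (every ring atom contributes a p orbital); 3 ring double bonds give 6 π electrons. That satisfies 4n+2 with n=1, so ring A is aromatic (benzene).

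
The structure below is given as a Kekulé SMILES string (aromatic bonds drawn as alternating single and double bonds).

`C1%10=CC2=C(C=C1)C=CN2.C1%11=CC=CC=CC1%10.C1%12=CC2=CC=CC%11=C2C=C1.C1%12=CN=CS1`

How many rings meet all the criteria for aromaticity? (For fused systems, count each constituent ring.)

5

The SMILES encodes a six-membered carbon ring with three alternating C=C double bonds, fused to a five-membered ring containing one N–H nitrogen and two C=C double bonds; a seven-membered carbon ring with three C=C double bonds and one sp³ carbon; two fused six-membered carbon rings, each with three alternating C=C double bonds; a five-membered ring with a sulfur at position 1 and a nitrogen at position 3 (in a C=N bond), with two double bonds.
The fused 6/5-membered bicyclic (with one N–H) is a single π system with 9 sp² atoms and 10 π electrons from ring double bonds plus a heteroatom lone pair. 10 = 4(2)+2, so the system is aromatic and both rings count as aromatic (indole).
The 7-membered ring has one sp³ carbon, so it is not fully conjugated — not aromatic (cycloheptatriene).
The fused 6/6-membered bicyclic is a single π system with 10 sp² atoms and 10 π electrons from ring double bonds. 10 = 4(2)+2, so the system is aromatic and both rings count as aromatic (naphthalene).
The 5-membered ring with one sulfur and one =N– is planar and fully conjugated; 2 ring double bonds (4 π electrons) plus a heteroatom lone pair (2) give 6 π electrons. 6 = 4(1)+2, so it is aromatic (thiazole).
5 of the 6 rings are aromatic. Total: 5.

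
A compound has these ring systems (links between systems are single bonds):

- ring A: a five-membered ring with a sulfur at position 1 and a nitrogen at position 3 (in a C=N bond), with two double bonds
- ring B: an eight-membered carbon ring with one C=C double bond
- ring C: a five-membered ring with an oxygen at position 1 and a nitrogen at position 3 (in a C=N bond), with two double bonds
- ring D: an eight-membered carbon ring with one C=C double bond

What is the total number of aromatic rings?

Ring A is planar and fully conjugated; 2 ring double bonds (4 π electrons) plus a heteroatom lone pair (2) give 6 π electrons. Since 6 = 4n+2 (n=1), ring A is aromatic (thiazole).
Ring B has six sp³ carbons, so it is not fully conjugated — not aromatic (cyclooctene).
Ring C is planar and fully conjugated; 2 ring double bonds (4 π electrons) plus a heteroatom lone pair (2) give 6 π electrons. Since 6 = 4n+2 (n=1), ring C is aromatic (oxazole).
Ring D has six sp³ carbons, so it is not fully conjugated — not aromatic (cyclooctene).
Aromatic: A, C. Total: 2.

2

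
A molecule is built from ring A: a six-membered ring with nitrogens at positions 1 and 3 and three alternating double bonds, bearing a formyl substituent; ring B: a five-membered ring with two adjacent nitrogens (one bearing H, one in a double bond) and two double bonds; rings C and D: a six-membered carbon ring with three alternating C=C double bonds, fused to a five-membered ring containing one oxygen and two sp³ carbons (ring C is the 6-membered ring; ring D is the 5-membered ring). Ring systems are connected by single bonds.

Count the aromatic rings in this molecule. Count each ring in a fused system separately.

Ring A has a continuous p-orbital overlap around the ring; 3 ring double bonds give 6 π electrons. Since 6 = 4n+2 (n=1), ring A is aromatic (pyrimidine).
Ring B is fully conjugated (every ring atom contributes a p orbital); 2 ring double bonds (4 π electrons) plus a heteroatom lone pair (2) give 6 π electrons. That satisfies 4n+2 with n=1, so ring B is aromatic (pyrazole).
Ring C is fully conjugated (every ring atom contributes a p orbital); 3 ring double bonds give 6 π electrons. 6 = 4(1)+2, so ring C is aromatic (benzene ring).
Ring D has two sp³ carbons, so it is not fully conjugated — not aromatic (oxolane ring).
Aromatic: A, B, C. Total: 3.

3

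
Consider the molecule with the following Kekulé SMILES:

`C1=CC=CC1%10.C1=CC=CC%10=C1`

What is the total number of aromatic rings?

1

The SMILES encodes a five-membered carbon ring with two conjugated C=C double bonds and one sp³ carbon; a six-membered carbon ring with three alternating C=C double bonds.
The 5-membered ring has one sp³ carbon, so it is not fully conjugated — not aromatic (cyclopentadiene).
The 6-membered ring is fully conjugated (every ring atom contributes a p orbital); 3 ring double bonds give 6 π electrons. Since 6 = 4n+2 (n=1), it is aromatic (benzene).
1 of the 2 rings is aromatic. Total: 1.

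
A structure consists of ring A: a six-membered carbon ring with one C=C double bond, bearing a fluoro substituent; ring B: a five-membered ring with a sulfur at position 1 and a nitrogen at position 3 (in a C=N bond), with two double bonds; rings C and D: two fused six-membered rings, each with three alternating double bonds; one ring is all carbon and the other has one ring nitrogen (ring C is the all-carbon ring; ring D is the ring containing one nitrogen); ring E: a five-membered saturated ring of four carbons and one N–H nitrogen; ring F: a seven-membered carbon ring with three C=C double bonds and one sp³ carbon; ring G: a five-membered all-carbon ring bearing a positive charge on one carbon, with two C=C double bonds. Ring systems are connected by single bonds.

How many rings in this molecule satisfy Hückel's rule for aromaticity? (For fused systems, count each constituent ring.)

3

Ring A has four sp³ carbons, so it is not fully conjugated — not aromatic (cyclohexene).
Ring B is fully conjugated (every ring atom contributes a p orbital); 2 ring double bonds (4 π electrons) plus a heteroatom lone pair (2) give 6 π electrons. Since 6 = 4n+2 (n=1), ring B is aromatic (thiazole).
Rings C and D form a fused bicyclic system (with one nitrogen) with 10 sp² atoms and 10 π electrons from ring double bonds. 10 = 4(2)+2, so the system is aromatic and both rings count as aromatic (quinoline).
Ring E has only sp³ atoms, so it is not fully conjugated — not aromatic (pyrrolidine).
Ring F has one sp³ carbon, so it is not fully conjugated — not aromatic (cycloheptatriene).
Ring G has only sp² ring atoms; a planar conformation would have a fully conjugated π system of 4 electrons. But 4 = 4(1), which is 4n not 4n+2, so ring G is not aromatic (cyclopentadienyl cation).
Aromatic: B, C, D. Total: 3.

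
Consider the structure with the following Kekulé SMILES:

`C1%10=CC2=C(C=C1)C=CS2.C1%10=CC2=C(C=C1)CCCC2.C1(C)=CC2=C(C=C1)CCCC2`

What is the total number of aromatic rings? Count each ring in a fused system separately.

The SMILES encodes a six-membered carbon ring with three alternating C=C double bonds, fused to a five-membered ring containing one sulfur and two C=C double bonds; a six-membered carbon ring with three alternating C=C double bonds, fused to a saturated six-membered carbon ring; a six-membered carbon ring with three alternating C=C double bonds, fused to a saturated six-membered carbon ring.
The fused 6/5-membered bicyclic (with one sulfur) is a single π system with 9 sp² atoms and 10 π electrons from ring double bonds plus a heteroatom lone pair. 10 = 4(2)+2, so the system is aromatic and both rings count as aromatic (benzothiophene).
The 6-membered ring is fully conjugated (every ring atom contributes a p orbital); 3 ring double bonds give 6 π electrons. 6 = 4(1)+2, so it is aromatic (benzene ring).
The second 6-membered ring has four sp³ carbons, so it is not fully conjugated — not aromatic (cyclohexane ring).
The third 6-membered ring is fully conjugated (every ring atom contributes a p orbital); 3 ring double bonds give 6 π electrons. 6 = 4(1)+2, so it is aromatic (benzene ring).
The fourth 6-membered ring has four sp³ carbons, so it is not fully conjugated — not aromatic (cyclohexane ring).
4 of the 6 rings are aromatic. Total: 4.

4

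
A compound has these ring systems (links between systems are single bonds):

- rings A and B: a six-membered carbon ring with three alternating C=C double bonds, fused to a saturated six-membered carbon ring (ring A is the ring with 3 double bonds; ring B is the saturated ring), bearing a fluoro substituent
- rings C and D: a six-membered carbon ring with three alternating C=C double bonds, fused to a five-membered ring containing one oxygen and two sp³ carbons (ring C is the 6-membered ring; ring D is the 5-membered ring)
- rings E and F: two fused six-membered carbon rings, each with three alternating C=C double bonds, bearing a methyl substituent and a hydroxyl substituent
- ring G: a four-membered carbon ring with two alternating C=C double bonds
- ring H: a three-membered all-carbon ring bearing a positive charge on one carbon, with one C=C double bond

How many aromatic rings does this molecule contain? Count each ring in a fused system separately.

Ring A has a continuous p-orbital overlap around the ring; 3 ring double bonds give 6 π electrons. Since 6 = 4n+2 (n=1), ring A is aromatic (benzene ring).
Ring B has four sp³ carbons, so it is not fully conjugated — not aromatic (cyclohexane ring).
Ring C is fully conjugated (every ring atom contributes a p orbital); 3 ring double bonds give 6 π electrons. 6 = 4(1)+2, so ring C is aromatic (benzene ring).
Ring D has two sp³ carbons, so it is not fully conjugated — not aromatic (oxolane ring).
Rings E and F form a fused bicyclic system with 10 sp² atoms and 10 π electrons from ring double bonds. 10 = 4(2)+2, so the system is aromatic and both rings count as aromatic (naphthalene).
Ring G has only sp² ring atoms; a planar conformation would have a fully conjugated π system of 4 electrons. But 4 = 4(1), which is 4n not 4n+2, so ring G is not aromatic (cyclobutadiene) — cyclobutadiene is antiaromatic and distorts to a rectangle.
Ring H has a continuous p-orbital overlap around the ring; 1 ring double bond (2 π electrons) plus the carbocation's empty p orbital (0, but keeps the ring conjugated) give 2 π electrons. That satisfies 4n+2 with n=0, so ring H is aromatic (cyclopropenyl cation).
Aromatic: A, C, E, F, H. Total: 5.

5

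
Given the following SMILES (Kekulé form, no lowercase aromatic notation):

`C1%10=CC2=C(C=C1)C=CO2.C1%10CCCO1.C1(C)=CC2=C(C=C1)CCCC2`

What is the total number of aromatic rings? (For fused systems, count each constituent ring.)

The SMILES encodes a six-membered carbon ring with three alternating C=C double bonds, fused to a five-membered ring containing one oxygen and two C=C double bonds; a five-membered saturated ring of four carbons and one oxygen; a six-membered carbon ring with three alternating C=C double bonds, fused to a saturated six-membered carbon ring.
The fused 6/5-membered bicyclic (with one oxygen) is a single π system with 9 sp² atoms and 10 π electrons from ring double bonds plus a heteroatom lone pair. 10 = 4(2)+2, so the system is aromatic and both rings count as aromatic (benzofuran).
The 5-membered ring with one oxygen has only sp³ atoms, so it is not fully conjugated — not aromatic (tetrahydrofuran).
The 6-membered ring is fully conjugated (every ring atom contributes a p orbital); 3 ring double bonds give 6 π electrons. That satisfies 4n+2 with n=1, so it is aromatic (benzene ring).
The second 6-membered ring has four sp³ carbons, so it is not fully conjugated — not aromatic (cyclohexane ring).
3 of the 5 rings are aromatic. Total: 3.

3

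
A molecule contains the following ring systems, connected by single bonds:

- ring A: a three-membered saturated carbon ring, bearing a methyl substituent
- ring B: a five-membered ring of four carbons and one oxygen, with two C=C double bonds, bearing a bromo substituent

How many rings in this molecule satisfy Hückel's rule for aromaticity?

1

Ring A has only sp³ atoms, so it is not fully conjugated — not aromatic (cyclopropane).
Ring B is fully conjugated (every ring atom contributes a p orbital); 2 ring double bonds (4 π electrons) plus a heteroatom lone pair (2) give 6 π electrons. Since 6 = 4n+2 (n=1), ring B is aromatic (furan).
Aromatic: B. Total: 1.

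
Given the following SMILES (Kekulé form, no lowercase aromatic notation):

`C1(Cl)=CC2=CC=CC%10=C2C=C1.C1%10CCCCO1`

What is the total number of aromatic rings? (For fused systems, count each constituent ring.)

The SMILES encodes two fused six-membered carbon rings, each with three alternating C=C double bonds; a six-membered saturated ring of five carbons and one oxygen.
The fused 6/6-membered bicyclic is a single π system with 10 sp² atoms and 10 π electrons from ring double bonds. 10 = 4(2)+2, so the system is aromatic and both rings count as aromatic (naphthalene).
The 6-membered ring with one oxygen has only sp³ atoms, so it is not fully conjugated — not aromatic (tetrahydropyran).
2 of the 3 rings are aromatic. Total: 2.

2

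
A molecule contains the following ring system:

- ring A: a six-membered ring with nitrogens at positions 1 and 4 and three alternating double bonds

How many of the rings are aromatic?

Ring A is fully conjugated (every ring atom contributes a p orbital); 3 ring double bonds give 6 π electrons. That satisfies 4n+2 with n=1, so ring A is aromatic (pyrazine).

1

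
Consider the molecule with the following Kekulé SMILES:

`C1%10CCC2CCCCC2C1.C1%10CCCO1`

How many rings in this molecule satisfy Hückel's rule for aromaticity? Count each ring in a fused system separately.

0

The SMILES encodes two fused six-membered saturated carbon rings; a five-membered saturated ring of four carbons and one oxygen.
The 6-membered ring has only sp³ atoms, so it is not fully conjugated — not aromatic (cyclohexane ring).
The second 6-membered ring has only sp³ atoms, so it is not fully conjugated — not aromatic (cyclohexane ring).
The 5-membered ring with one oxygen has only sp³ atoms, so it is not fully conjugated — not aromatic (tetrahydrofuran).
None of the rings are aromatic. Total: 0.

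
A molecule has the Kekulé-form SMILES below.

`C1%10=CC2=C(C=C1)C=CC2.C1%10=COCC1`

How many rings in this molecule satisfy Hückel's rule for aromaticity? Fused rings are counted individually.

The SMILES encodes a six-membered carbon ring with three alternating C=C double bonds, fused to a five-membered carbon ring containing one C=C double bond and one sp³ carbon; a five-membered ring of four carbons and one oxygen, with one C=C double bond and two sp³ carbons.
The 6-membered ring is planar and fully conjugated; 3 ring double bonds give 6 π electrons. That satisfies 4n+2 with n=1, so it is aromatic (benzene ring).
The 5-membered ring has one sp³ carbon, so it is not fully conjugated — not aromatic (cyclopentene ring).
The 5-membered ring with one oxygen has two sp³ carbons, so it is not fully conjugated — not aromatic (2,3-dihydrofuran).
1 of the 3 rings is aromatic. Total: 1.

1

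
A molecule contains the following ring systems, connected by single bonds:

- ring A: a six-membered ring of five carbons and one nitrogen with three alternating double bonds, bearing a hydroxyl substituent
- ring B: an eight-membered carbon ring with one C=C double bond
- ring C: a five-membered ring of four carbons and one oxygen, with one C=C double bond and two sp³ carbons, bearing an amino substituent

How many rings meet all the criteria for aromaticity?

Ring A is planar and fully conjugated; 3 ring double bonds give 6 π electrons. 6 = 4(1)+2, so ring A is aromatic (pyridine).
Ring B has six sp³ carbons, so it is not fully conjugated — not aromatic (cyclooctene).
Ring C has two sp³ carbons, so it is not fully conjugated — not aromatic (2,3-dihydrofuran).
Aromatic: A. Total: 1.

1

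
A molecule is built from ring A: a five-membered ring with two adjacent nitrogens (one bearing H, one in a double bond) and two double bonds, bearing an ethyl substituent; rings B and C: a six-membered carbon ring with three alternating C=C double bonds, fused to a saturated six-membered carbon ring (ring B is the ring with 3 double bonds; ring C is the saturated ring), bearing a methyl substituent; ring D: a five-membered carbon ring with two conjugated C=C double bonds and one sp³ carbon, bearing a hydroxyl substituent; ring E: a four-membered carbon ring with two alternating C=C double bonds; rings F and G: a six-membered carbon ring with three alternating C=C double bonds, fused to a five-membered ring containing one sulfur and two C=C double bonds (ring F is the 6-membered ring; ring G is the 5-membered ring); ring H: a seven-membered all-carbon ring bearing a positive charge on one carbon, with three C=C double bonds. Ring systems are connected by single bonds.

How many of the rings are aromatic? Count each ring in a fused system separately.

Ring A has a continuous p-orbital overlap around the ring; 2 ring double bonds (4 π electrons) plus a heteroatom lone pair (2) give 6 π electrons. Since 6 = 4n+2 (n=1), ring A is aromatic (pyrazole).
Ring B has a continuous p-orbital overlap around the ring; 3 ring double bonds give 6 π electrons. That satisfies 4n+2 with n=1, so ring B is aromatic (benzene ring).
Ring C has four sp³ carbons, so it is not fully conjugated — not aromatic (cyclohexane ring).
Ring D has one sp³ carbon, so it is not fully conjugated — not aromatic (cyclopentadiene).
Ring E has only sp² ring atoms; a planar conformation would have a fully conjugated π system of 4 electrons. But 4 = 4(1), which is 4n not 4n+2, so ring E is not aromatic (cyclobutadiene) — cyclobutadiene is antiaromatic and distorts to a rectangle.
Rings F and G form a fused bicyclic system (with one sulfur) with 9 sp² atoms and 10 π electrons from ring double bonds plus a heteroatom lone pair. 10 = 4(2)+2, so the system is aromatic and both rings count as aromatic (benzothiophene).
Ring H has a continuous p-orbital overlap around the ring; 3 ring double bonds (6 π electrons) plus the carbocation's empty p orbital (0, but keeps the ring conjugated) give 6 π electrons. 6 = 4(1)+2, so ring H is aromatic (tropylium cation).
Aromatic: A, B, F, G, H. Total: 5.

5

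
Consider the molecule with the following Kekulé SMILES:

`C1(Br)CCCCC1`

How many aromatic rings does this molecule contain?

0

The SMILES encodes a six-membered saturated carbon ring.
The 6-membered ring has only sp³ atoms, so it is not fully conjugated — not aromatic (cyclohexane).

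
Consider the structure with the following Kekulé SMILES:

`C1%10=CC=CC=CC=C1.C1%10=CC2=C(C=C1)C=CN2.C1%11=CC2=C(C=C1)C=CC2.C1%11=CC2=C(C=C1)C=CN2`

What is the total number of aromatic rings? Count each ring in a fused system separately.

The SMILES encodes an eight-membered carbon ring with four alternating C=C double bonds; a six-membered carbon ring with three alternating C=C double bonds, fused to a five-membered ring containing one N–H nitrogen and two C=C double bonds; a six-membered carbon ring with three alternating C=C double bonds, fused to a five-membered carbon ring containing one C=C double bond and one sp³ carbon; a six-membered carbon ring with three alternating C=C double bonds, fused to a five-membered ring containing one N–H nitrogen and two C=C double bonds.
The 8-membered ring has only sp² ring atoms; a planar conformation would have a fully conjugated π system of 8 electrons. But 8 = 4(2), which is 4n not 4n+2, so it is not aromatic (cyclooctatetraene) — cyclooctatetraene distorts into a non-planar tub to avoid antiaromaticity.
The fused 6/5-membered bicyclic (with one N–H) is a single π system with 9 sp² atoms and 10 π electrons from ring double bonds plus a heteroatom lone pair. 10 = 4(2)+2, so the system is aromatic and both rings count as aromatic (indole).
The 6-membered ring is fully conjugated (every ring atom contributes a p orbital); 3 ring double bonds give 6 π electrons. Since 6 = 4n+2 (n=1), it is aromatic (benzene ring).
The 5-membered ring has one sp³ carbon, so it is not fully conjugated — not aromatic (cyclopentene ring).
The fused 6/5-membered bicyclic (with one N–H) is a single π system with 9 sp² atoms and 10 π electrons from ring double bonds plus a heteroatom lone pair. 10 = 4(2)+2, so the system is aromatic and both rings count as aromatic (indole).
5 of the 7 rings are aromatic. Total: 5.

5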